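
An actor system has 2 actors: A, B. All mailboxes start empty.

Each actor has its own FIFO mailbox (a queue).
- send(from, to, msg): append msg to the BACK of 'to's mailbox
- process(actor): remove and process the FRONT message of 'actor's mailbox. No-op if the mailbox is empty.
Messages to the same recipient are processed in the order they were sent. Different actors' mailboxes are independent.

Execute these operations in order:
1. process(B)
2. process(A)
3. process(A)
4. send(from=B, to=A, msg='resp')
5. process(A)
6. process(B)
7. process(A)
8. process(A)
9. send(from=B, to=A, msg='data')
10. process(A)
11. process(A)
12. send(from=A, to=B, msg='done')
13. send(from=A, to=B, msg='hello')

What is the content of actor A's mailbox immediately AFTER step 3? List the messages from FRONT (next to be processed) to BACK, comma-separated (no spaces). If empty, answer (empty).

After 1 (process(B)): A:[] B:[]
After 2 (process(A)): A:[] B:[]
After 3 (process(A)): A:[] B:[]

(empty)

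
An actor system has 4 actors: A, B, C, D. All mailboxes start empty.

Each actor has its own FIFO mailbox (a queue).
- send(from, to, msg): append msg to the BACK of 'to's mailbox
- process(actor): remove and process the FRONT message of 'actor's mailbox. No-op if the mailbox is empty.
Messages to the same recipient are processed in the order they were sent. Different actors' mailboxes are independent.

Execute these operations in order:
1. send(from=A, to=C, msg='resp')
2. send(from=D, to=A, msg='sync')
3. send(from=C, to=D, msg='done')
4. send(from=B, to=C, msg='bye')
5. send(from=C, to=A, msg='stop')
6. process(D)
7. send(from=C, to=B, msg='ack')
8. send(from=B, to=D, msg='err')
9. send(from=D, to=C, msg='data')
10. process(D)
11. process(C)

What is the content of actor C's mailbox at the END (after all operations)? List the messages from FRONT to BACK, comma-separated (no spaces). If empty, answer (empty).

Answer: bye,data

Derivation:
After 1 (send(from=A, to=C, msg='resp')): A:[] B:[] C:[resp] D:[]
After 2 (send(from=D, to=A, msg='sync')): A:[sync] B:[] C:[resp] D:[]
After 3 (send(from=C, to=D, msg='done')): A:[sync] B:[] C:[resp] D:[done]
After 4 (send(from=B, to=C, msg='bye')): A:[sync] B:[] C:[resp,bye] D:[done]
After 5 (send(from=C, to=A, msg='stop')): A:[sync,stop] B:[] C:[resp,bye] D:[done]
After 6 (process(D)): A:[sync,stop] B:[] C:[resp,bye] D:[]
After 7 (send(from=C, to=B, msg='ack')): A:[sync,stop] B:[ack] C:[resp,bye] D:[]
After 8 (send(from=B, to=D, msg='err')): A:[sync,stop] B:[ack] C:[resp,bye] D:[err]
After 9 (send(from=D, to=C, msg='data')): A:[sync,stop] B:[ack] C:[resp,bye,data] D:[err]
After 10 (process(D)): A:[sync,stop] B:[ack] C:[resp,bye,data] D:[]
After 11 (process(C)): A:[sync,stop] B:[ack] C:[bye,data] D:[]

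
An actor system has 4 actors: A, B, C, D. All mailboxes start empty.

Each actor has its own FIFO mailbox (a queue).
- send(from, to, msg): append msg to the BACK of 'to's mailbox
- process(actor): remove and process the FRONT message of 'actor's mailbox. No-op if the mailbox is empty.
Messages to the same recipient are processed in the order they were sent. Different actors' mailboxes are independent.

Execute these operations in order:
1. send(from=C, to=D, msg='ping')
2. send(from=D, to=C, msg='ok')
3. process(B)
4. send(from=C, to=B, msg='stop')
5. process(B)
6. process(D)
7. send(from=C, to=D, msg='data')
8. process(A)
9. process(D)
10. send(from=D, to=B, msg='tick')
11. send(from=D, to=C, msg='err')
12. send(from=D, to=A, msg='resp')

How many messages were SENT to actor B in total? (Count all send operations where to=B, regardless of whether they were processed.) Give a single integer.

After 1 (send(from=C, to=D, msg='ping')): A:[] B:[] C:[] D:[ping]
After 2 (send(from=D, to=C, msg='ok')): A:[] B:[] C:[ok] D:[ping]
After 3 (process(B)): A:[] B:[] C:[ok] D:[ping]
After 4 (send(from=C, to=B, msg='stop')): A:[] B:[stop] C:[ok] D:[ping]
After 5 (process(B)): A:[] B:[] C:[ok] D:[ping]
After 6 (process(D)): A:[] B:[] C:[ok] D:[]
After 7 (send(from=C, to=D, msg='data')): A:[] B:[] C:[ok] D:[data]
After 8 (process(A)): A:[] B:[] C:[ok] D:[data]
After 9 (process(D)): A:[] B:[] C:[ok] D:[]
After 10 (send(from=D, to=B, msg='tick')): A:[] B:[tick] C:[ok] D:[]
After 11 (send(from=D, to=C, msg='err')): A:[] B:[tick] C:[ok,err] D:[]
After 12 (send(from=D, to=A, msg='resp')): A:[resp] B:[tick] C:[ok,err] D:[]

Answer: 2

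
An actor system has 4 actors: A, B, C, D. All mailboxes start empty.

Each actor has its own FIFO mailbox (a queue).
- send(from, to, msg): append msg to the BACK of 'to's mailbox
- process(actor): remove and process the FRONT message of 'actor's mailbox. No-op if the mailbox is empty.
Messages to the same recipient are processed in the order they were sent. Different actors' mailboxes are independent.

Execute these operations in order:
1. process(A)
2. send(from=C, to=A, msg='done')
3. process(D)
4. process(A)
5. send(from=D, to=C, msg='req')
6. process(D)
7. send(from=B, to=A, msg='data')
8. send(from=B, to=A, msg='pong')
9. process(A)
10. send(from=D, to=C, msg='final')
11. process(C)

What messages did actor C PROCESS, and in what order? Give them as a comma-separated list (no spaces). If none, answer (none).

Answer: req

Derivation:
After 1 (process(A)): A:[] B:[] C:[] D:[]
After 2 (send(from=C, to=A, msg='done')): A:[done] B:[] C:[] D:[]
After 3 (process(D)): A:[done] B:[] C:[] D:[]
After 4 (process(A)): A:[] B:[] C:[] D:[]
After 5 (send(from=D, to=C, msg='req')): A:[] B:[] C:[req] D:[]
After 6 (process(D)): A:[] B:[] C:[req] D:[]
After 7 (send(from=B, to=A, msg='data')): A:[data] B:[] C:[req] D:[]
After 8 (send(from=B, to=A, msg='pong')): A:[data,pong] B:[] C:[req] D:[]
After 9 (process(A)): A:[pong] B:[] C:[req] D:[]
After 10 (send(from=D, to=C, msg='final')): A:[pong] B:[] C:[req,final] D:[]
After 11 (process(C)): A:[pong] B:[] C:[final] D:[]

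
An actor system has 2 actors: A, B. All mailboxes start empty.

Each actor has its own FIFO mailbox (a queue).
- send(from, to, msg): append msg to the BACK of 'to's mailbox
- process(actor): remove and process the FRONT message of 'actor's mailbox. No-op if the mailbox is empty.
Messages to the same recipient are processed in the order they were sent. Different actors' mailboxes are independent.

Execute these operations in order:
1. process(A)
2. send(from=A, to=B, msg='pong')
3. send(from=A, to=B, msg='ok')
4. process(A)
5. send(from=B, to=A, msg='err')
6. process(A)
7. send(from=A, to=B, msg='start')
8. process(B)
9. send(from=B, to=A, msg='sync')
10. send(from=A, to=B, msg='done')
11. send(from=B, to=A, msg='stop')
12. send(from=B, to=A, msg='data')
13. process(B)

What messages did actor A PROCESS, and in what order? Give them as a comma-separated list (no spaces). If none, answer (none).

After 1 (process(A)): A:[] B:[]
After 2 (send(from=A, to=B, msg='pong')): A:[] B:[pong]
After 3 (send(from=A, to=B, msg='ok')): A:[] B:[pong,ok]
After 4 (process(A)): A:[] B:[pong,ok]
After 5 (send(from=B, to=A, msg='err')): A:[err] B:[pong,ok]
After 6 (process(A)): A:[] B:[pong,ok]
After 7 (send(from=A, to=B, msg='start')): A:[] B:[pong,ok,start]
After 8 (process(B)): A:[] B:[ok,start]
After 9 (send(from=B, to=A, msg='sync')): A:[sync] B:[ok,start]
After 10 (send(from=A, to=B, msg='done')): A:[sync] B:[ok,start,done]
After 11 (send(from=B, to=A, msg='stop')): A:[sync,stop] B:[ok,start,done]
After 12 (send(from=B, to=A, msg='data')): A:[sync,stop,data] B:[ok,start,done]
After 13 (process(B)): A:[sync,stop,data] B:[start,done]

Answer: err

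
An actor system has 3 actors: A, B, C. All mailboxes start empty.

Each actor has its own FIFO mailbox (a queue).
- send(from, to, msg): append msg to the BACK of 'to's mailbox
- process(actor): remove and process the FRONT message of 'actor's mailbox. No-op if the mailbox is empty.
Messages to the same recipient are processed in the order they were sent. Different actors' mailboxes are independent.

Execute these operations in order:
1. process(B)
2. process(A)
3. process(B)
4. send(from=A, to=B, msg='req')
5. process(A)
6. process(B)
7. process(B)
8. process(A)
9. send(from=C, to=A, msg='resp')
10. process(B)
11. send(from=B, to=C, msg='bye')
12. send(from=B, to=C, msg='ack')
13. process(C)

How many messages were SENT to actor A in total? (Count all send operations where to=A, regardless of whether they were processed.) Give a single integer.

Answer: 1

Derivation:
After 1 (process(B)): A:[] B:[] C:[]
After 2 (process(A)): A:[] B:[] C:[]
After 3 (process(B)): A:[] B:[] C:[]
After 4 (send(from=A, to=B, msg='req')): A:[] B:[req] C:[]
After 5 (process(A)): A:[] B:[req] C:[]
After 6 (process(B)): A:[] B:[] C:[]
After 7 (process(B)): A:[] B:[] C:[]
After 8 (process(A)): A:[] B:[] C:[]
After 9 (send(from=C, to=A, msg='resp')): A:[resp] B:[] C:[]
After 10 (process(B)): A:[resp] B:[] C:[]
After 11 (send(from=B, to=C, msg='bye')): A:[resp] B:[] C:[bye]
After 12 (send(from=B, to=C, msg='ack')): A:[resp] B:[] C:[bye,ack]
After 13 (process(C)): A:[resp] B:[] C:[ack]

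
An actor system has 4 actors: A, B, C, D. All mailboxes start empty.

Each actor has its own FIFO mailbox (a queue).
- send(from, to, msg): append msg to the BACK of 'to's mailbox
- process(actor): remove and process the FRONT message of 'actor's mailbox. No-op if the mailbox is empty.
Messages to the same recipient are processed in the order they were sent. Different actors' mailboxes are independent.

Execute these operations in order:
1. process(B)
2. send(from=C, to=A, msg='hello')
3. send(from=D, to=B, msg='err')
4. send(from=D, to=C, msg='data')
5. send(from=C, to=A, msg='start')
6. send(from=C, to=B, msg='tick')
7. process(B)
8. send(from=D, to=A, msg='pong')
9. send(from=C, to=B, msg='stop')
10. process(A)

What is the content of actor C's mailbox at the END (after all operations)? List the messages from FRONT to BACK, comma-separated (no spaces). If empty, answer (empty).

After 1 (process(B)): A:[] B:[] C:[] D:[]
After 2 (send(from=C, to=A, msg='hello')): A:[hello] B:[] C:[] D:[]
After 3 (send(from=D, to=B, msg='err')): A:[hello] B:[err] C:[] D:[]
After 4 (send(from=D, to=C, msg='data')): A:[hello] B:[err] C:[data] D:[]
After 5 (send(from=C, to=A, msg='start')): A:[hello,start] B:[err] C:[data] D:[]
After 6 (send(from=C, to=B, msg='tick')): A:[hello,start] B:[err,tick] C:[data] D:[]
After 7 (process(B)): A:[hello,start] B:[tick] C:[data] D:[]
After 8 (send(from=D, to=A, msg='pong')): A:[hello,start,pong] B:[tick] C:[data] D:[]
After 9 (send(from=C, to=B, msg='stop')): A:[hello,start,pong] B:[tick,stop] C:[data] D:[]
After 10 (process(A)): A:[start,pong] B:[tick,stop] C:[data] D:[]

Answer: data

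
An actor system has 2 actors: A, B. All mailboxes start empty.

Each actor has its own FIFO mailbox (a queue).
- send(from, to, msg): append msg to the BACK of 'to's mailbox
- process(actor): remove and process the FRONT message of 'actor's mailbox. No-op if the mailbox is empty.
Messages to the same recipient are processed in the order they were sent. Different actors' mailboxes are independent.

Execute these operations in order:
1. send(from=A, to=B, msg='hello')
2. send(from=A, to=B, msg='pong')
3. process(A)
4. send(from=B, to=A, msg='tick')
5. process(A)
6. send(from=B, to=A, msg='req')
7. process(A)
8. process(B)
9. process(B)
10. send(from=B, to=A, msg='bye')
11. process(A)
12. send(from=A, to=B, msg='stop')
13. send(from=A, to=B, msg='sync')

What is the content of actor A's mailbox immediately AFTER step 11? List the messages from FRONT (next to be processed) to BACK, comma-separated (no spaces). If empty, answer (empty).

After 1 (send(from=A, to=B, msg='hello')): A:[] B:[hello]
After 2 (send(from=A, to=B, msg='pong')): A:[] B:[hello,pong]
After 3 (process(A)): A:[] B:[hello,pong]
After 4 (send(from=B, to=A, msg='tick')): A:[tick] B:[hello,pong]
After 5 (process(A)): A:[] B:[hello,pong]
After 6 (send(from=B, to=A, msg='req')): A:[req] B:[hello,pong]
After 7 (process(A)): A:[] B:[hello,pong]
After 8 (process(B)): A:[] B:[pong]
After 9 (process(B)): A:[] B:[]
After 10 (send(from=B, to=A, msg='bye')): A:[bye] B:[]
After 11 (process(A)): A:[] B:[]

(empty)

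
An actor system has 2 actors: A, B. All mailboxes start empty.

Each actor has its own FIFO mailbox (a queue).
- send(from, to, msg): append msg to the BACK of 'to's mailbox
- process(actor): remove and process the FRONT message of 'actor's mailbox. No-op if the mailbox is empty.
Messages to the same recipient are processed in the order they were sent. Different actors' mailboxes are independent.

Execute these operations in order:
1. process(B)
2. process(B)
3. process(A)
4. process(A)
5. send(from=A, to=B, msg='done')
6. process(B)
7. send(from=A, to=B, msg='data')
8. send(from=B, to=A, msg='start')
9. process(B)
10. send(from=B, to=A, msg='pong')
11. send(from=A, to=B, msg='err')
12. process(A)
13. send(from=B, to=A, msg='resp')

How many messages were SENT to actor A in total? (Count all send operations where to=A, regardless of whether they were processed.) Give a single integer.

Answer: 3

Derivation:
After 1 (process(B)): A:[] B:[]
After 2 (process(B)): A:[] B:[]
After 3 (process(A)): A:[] B:[]
After 4 (process(A)): A:[] B:[]
After 5 (send(from=A, to=B, msg='done')): A:[] B:[done]
After 6 (process(B)): A:[] B:[]
After 7 (send(from=A, to=B, msg='data')): A:[] B:[data]
After 8 (send(from=B, to=A, msg='start')): A:[start] B:[data]
After 9 (process(B)): A:[start] B:[]
After 10 (send(from=B, to=A, msg='pong')): A:[start,pong] B:[]
After 11 (send(from=A, to=B, msg='err')): A:[start,pong] B:[err]
After 12 (process(A)): A:[pong] B:[err]
After 13 (send(from=B, to=A, msg='resp')): A:[pong,resp] B:[err]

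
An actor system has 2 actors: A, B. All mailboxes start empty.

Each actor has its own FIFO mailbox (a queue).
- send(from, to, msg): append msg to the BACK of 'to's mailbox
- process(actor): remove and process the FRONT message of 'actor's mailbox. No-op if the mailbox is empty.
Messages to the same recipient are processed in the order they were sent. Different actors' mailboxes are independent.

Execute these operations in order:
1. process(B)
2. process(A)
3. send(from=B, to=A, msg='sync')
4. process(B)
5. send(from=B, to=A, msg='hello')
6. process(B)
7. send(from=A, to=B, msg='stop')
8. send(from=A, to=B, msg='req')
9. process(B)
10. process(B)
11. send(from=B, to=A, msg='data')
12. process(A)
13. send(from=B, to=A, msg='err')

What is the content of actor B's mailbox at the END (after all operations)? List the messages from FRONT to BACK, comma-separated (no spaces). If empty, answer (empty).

After 1 (process(B)): A:[] B:[]
After 2 (process(A)): A:[] B:[]
After 3 (send(from=B, to=A, msg='sync')): A:[sync] B:[]
After 4 (process(B)): A:[sync] B:[]
After 5 (send(from=B, to=A, msg='hello')): A:[sync,hello] B:[]
After 6 (process(B)): A:[sync,hello] B:[]
After 7 (send(from=A, to=B, msg='stop')): A:[sync,hello] B:[stop]
After 8 (send(from=A, to=B, msg='req')): A:[sync,hello] B:[stop,req]
After 9 (process(B)): A:[sync,hello] B:[req]
After 10 (process(B)): A:[sync,hello] B:[]
After 11 (send(from=B, to=A, msg='data')): A:[sync,hello,data] B:[]
After 12 (process(A)): A:[hello,data] B:[]
After 13 (send(from=B, to=A, msg='err')): A:[hello,data,err] B:[]

Answer: (empty)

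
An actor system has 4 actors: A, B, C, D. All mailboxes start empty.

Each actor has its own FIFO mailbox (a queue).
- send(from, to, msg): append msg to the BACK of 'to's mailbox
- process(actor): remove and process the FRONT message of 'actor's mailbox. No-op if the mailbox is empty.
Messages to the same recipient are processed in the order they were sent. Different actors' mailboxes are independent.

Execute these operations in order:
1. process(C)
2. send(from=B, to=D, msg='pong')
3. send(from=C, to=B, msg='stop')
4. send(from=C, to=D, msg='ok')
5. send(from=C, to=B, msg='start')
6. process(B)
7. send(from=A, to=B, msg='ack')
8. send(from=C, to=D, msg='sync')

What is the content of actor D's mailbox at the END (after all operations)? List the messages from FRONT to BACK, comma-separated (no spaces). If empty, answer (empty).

After 1 (process(C)): A:[] B:[] C:[] D:[]
After 2 (send(from=B, to=D, msg='pong')): A:[] B:[] C:[] D:[pong]
After 3 (send(from=C, to=B, msg='stop')): A:[] B:[stop] C:[] D:[pong]
After 4 (send(from=C, to=D, msg='ok')): A:[] B:[stop] C:[] D:[pong,ok]
After 5 (send(from=C, to=B, msg='start')): A:[] B:[stop,start] C:[] D:[pong,ok]
After 6 (process(B)): A:[] B:[start] C:[] D:[pong,ok]
After 7 (send(from=A, to=B, msg='ack')): A:[] B:[start,ack] C:[] D:[pong,ok]
After 8 (send(from=C, to=D, msg='sync')): A:[] B:[start,ack] C:[] D:[pong,ok,sync]

Answer: pong,ok,sync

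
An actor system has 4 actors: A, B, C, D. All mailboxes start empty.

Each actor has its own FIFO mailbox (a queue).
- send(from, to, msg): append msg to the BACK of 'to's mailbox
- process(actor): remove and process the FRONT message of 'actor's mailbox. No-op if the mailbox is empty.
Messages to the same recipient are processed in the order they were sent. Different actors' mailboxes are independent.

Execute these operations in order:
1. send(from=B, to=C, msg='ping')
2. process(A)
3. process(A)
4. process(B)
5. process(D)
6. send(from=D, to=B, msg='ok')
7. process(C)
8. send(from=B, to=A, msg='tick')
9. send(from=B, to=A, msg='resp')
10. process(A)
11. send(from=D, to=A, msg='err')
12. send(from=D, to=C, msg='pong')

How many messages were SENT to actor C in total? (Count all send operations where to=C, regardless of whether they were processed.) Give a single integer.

After 1 (send(from=B, to=C, msg='ping')): A:[] B:[] C:[ping] D:[]
After 2 (process(A)): A:[] B:[] C:[ping] D:[]
After 3 (process(A)): A:[] B:[] C:[ping] D:[]
After 4 (process(B)): A:[] B:[] C:[ping] D:[]
After 5 (process(D)): A:[] B:[] C:[ping] D:[]
After 6 (send(from=D, to=B, msg='ok')): A:[] B:[ok] C:[ping] D:[]
After 7 (process(C)): A:[] B:[ok] C:[] D:[]
After 8 (send(from=B, to=A, msg='tick')): A:[tick] B:[ok] C:[] D:[]
After 9 (send(from=B, to=A, msg='resp')): A:[tick,resp] B:[ok] C:[] D:[]
After 10 (process(A)): A:[resp] B:[ok] C:[] D:[]
After 11 (send(from=D, to=A, msg='err')): A:[resp,err] B:[ok] C:[] D:[]
After 12 (send(from=D, to=C, msg='pong')): A:[resp,err] B:[ok] C:[pong] D:[]

Answer: 2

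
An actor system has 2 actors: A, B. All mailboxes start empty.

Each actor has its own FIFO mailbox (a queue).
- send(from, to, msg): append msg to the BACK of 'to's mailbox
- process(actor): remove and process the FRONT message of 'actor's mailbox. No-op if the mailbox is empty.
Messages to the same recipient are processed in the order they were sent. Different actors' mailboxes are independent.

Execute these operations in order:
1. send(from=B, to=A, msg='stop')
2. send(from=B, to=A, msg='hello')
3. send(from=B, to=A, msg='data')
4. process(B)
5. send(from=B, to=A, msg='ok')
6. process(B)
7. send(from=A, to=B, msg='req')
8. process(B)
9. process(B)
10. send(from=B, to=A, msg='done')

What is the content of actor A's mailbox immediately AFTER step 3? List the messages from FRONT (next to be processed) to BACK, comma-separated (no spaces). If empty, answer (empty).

After 1 (send(from=B, to=A, msg='stop')): A:[stop] B:[]
After 2 (send(from=B, to=A, msg='hello')): A:[stop,hello] B:[]
After 3 (send(from=B, to=A, msg='data')): A:[stop,hello,data] B:[]

stop,hello,data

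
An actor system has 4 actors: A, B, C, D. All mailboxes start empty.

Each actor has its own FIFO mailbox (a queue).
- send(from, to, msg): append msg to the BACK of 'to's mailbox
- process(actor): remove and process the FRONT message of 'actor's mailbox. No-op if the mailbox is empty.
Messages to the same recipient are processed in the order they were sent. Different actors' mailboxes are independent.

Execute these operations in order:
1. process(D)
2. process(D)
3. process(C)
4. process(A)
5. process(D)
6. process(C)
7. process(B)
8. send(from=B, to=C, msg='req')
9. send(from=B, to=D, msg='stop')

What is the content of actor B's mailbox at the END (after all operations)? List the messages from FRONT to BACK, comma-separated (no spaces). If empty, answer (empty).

After 1 (process(D)): A:[] B:[] C:[] D:[]
After 2 (process(D)): A:[] B:[] C:[] D:[]
After 3 (process(C)): A:[] B:[] C:[] D:[]
After 4 (process(A)): A:[] B:[] C:[] D:[]
After 5 (process(D)): A:[] B:[] C:[] D:[]
After 6 (process(C)): A:[] B:[] C:[] D:[]
After 7 (process(B)): A:[] B:[] C:[] D:[]
After 8 (send(from=B, to=C, msg='req')): A:[] B:[] C:[req] D:[]
After 9 (send(from=B, to=D, msg='stop')): A:[] B:[] C:[req] D:[stop]

Answer: (empty)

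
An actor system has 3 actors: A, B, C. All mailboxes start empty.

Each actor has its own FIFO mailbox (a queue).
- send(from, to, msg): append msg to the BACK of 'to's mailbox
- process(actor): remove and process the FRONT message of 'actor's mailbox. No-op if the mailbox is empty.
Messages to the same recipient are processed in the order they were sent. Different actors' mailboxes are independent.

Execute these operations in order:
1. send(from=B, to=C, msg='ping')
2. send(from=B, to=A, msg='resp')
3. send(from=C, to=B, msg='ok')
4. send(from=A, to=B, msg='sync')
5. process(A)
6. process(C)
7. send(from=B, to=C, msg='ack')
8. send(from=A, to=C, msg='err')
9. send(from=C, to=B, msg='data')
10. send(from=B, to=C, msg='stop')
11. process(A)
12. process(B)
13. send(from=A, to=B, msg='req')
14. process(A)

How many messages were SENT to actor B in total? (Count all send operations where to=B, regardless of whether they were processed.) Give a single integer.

Answer: 4

Derivation:
After 1 (send(from=B, to=C, msg='ping')): A:[] B:[] C:[ping]
After 2 (send(from=B, to=A, msg='resp')): A:[resp] B:[] C:[ping]
After 3 (send(from=C, to=B, msg='ok')): A:[resp] B:[ok] C:[ping]
After 4 (send(from=A, to=B, msg='sync')): A:[resp] B:[ok,sync] C:[ping]
After 5 (process(A)): A:[] B:[ok,sync] C:[ping]
After 6 (process(C)): A:[] B:[ok,sync] C:[]
After 7 (send(from=B, to=C, msg='ack')): A:[] B:[ok,sync] C:[ack]
After 8 (send(from=A, to=C, msg='err')): A:[] B:[ok,sync] C:[ack,err]
After 9 (send(from=C, to=B, msg='data')): A:[] B:[ok,sync,data] C:[ack,err]
After 10 (send(from=B, to=C, msg='stop')): A:[] B:[ok,sync,data] C:[ack,err,stop]
After 11 (process(A)): A:[] B:[ok,sync,data] C:[ack,err,stop]
After 12 (process(B)): A:[] B:[sync,data] C:[ack,err,stop]
After 13 (send(from=A, to=B, msg='req')): A:[] B:[sync,data,req] C:[ack,err,stop]
After 14 (process(A)): A:[] B:[sync,data,req] C:[ack,err,stop]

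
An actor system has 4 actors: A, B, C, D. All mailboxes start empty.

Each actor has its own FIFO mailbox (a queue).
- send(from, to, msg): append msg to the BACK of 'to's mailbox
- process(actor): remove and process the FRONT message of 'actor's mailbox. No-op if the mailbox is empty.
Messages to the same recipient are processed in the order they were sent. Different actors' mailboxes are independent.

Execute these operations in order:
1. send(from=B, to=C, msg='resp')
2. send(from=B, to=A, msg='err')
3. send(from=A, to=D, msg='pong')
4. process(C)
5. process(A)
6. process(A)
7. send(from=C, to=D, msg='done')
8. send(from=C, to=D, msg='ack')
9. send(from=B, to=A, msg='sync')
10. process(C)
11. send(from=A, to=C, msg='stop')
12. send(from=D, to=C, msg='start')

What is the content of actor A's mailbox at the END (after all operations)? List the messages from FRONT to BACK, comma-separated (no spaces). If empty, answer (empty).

After 1 (send(from=B, to=C, msg='resp')): A:[] B:[] C:[resp] D:[]
After 2 (send(from=B, to=A, msg='err')): A:[err] B:[] C:[resp] D:[]
After 3 (send(from=A, to=D, msg='pong')): A:[err] B:[] C:[resp] D:[pong]
After 4 (process(C)): A:[err] B:[] C:[] D:[pong]
After 5 (process(A)): A:[] B:[] C:[] D:[pong]
After 6 (process(A)): A:[] B:[] C:[] D:[pong]
After 7 (send(from=C, to=D, msg='done')): A:[] B:[] C:[] D:[pong,done]
After 8 (send(from=C, to=D, msg='ack')): A:[] B:[] C:[] D:[pong,done,ack]
After 9 (send(from=B, to=A, msg='sync')): A:[sync] B:[] C:[] D:[pong,done,ack]
After 10 (process(C)): A:[sync] B:[] C:[] D:[pong,done,ack]
After 11 (send(from=A, to=C, msg='stop')): A:[sync] B:[] C:[stop] D:[pong,done,ack]
After 12 (send(from=D, to=C, msg='start')): A:[sync] B:[] C:[stop,start] D:[pong,done,ack]

Answer: sync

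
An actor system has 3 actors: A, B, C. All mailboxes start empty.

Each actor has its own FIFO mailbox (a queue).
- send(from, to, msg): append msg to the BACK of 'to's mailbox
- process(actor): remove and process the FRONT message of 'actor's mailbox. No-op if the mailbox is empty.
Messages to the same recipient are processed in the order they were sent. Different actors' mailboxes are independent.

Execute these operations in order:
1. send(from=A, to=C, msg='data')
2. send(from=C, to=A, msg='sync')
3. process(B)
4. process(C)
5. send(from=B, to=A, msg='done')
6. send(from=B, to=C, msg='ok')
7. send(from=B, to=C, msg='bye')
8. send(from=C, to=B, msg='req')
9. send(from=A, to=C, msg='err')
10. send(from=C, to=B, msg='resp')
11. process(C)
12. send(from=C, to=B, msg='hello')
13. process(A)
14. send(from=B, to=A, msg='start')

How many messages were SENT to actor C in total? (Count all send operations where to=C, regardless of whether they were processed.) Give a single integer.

After 1 (send(from=A, to=C, msg='data')): A:[] B:[] C:[data]
After 2 (send(from=C, to=A, msg='sync')): A:[sync] B:[] C:[data]
After 3 (process(B)): A:[sync] B:[] C:[data]
After 4 (process(C)): A:[sync] B:[] C:[]
After 5 (send(from=B, to=A, msg='done')): A:[sync,done] B:[] C:[]
After 6 (send(from=B, to=C, msg='ok')): A:[sync,done] B:[] C:[ok]
After 7 (send(from=B, to=C, msg='bye')): A:[sync,done] B:[] C:[ok,bye]
After 8 (send(from=C, to=B, msg='req')): A:[sync,done] B:[req] C:[ok,bye]
After 9 (send(from=A, to=C, msg='err')): A:[sync,done] B:[req] C:[ok,bye,err]
After 10 (send(from=C, to=B, msg='resp')): A:[sync,done] B:[req,resp] C:[ok,bye,err]
After 11 (process(C)): A:[sync,done] B:[req,resp] C:[bye,err]
After 12 (send(from=C, to=B, msg='hello')): A:[sync,done] B:[req,resp,hello] C:[bye,err]
After 13 (process(A)): A:[done] B:[req,resp,hello] C:[bye,err]
After 14 (send(from=B, to=A, msg='start')): A:[done,start] B:[req,resp,hello] C:[bye,err]

Answer: 4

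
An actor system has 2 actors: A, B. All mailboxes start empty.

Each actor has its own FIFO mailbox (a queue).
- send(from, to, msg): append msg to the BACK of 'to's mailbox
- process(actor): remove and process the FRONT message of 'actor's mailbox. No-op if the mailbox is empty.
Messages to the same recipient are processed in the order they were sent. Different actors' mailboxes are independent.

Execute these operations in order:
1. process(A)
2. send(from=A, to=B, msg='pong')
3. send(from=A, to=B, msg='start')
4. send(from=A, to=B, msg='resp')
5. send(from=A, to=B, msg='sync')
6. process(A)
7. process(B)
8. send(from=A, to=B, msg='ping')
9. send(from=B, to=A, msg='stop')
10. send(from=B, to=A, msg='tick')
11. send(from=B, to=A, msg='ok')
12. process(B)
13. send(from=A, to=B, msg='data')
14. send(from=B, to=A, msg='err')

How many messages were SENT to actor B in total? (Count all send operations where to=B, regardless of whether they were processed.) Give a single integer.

Answer: 6

Derivation:
After 1 (process(A)): A:[] B:[]
After 2 (send(from=A, to=B, msg='pong')): A:[] B:[pong]
After 3 (send(from=A, to=B, msg='start')): A:[] B:[pong,start]
After 4 (send(from=A, to=B, msg='resp')): A:[] B:[pong,start,resp]
After 5 (send(from=A, to=B, msg='sync')): A:[] B:[pong,start,resp,sync]
After 6 (process(A)): A:[] B:[pong,start,resp,sync]
After 7 (process(B)): A:[] B:[start,resp,sync]
After 8 (send(from=A, to=B, msg='ping')): A:[] B:[start,resp,sync,ping]
After 9 (send(from=B, to=A, msg='stop')): A:[stop] B:[start,resp,sync,ping]
After 10 (send(from=B, to=A, msg='tick')): A:[stop,tick] B:[start,resp,sync,ping]
After 11 (send(from=B, to=A, msg='ok')): A:[stop,tick,ok] B:[start,resp,sync,ping]
After 12 (process(B)): A:[stop,tick,ok] B:[resp,sync,ping]
After 13 (send(from=A, to=B, msg='data')): A:[stop,tick,ok] B:[resp,sync,ping,data]
After 14 (send(from=B, to=A, msg='err')): A:[stop,tick,ok,err] B:[resp,sync,ping,data]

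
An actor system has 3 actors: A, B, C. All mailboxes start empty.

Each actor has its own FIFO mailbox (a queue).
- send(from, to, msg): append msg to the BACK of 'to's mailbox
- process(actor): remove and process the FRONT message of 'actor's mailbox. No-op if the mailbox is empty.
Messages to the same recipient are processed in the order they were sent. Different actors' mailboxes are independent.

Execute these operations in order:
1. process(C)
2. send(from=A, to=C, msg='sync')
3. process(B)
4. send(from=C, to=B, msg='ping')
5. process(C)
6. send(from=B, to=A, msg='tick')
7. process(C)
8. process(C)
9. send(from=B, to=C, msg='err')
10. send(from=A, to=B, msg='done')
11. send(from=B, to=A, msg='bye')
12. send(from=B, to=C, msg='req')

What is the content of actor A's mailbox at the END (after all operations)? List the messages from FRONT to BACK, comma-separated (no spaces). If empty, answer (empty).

Answer: tick,bye

Derivation:
After 1 (process(C)): A:[] B:[] C:[]
After 2 (send(from=A, to=C, msg='sync')): A:[] B:[] C:[sync]
After 3 (process(B)): A:[] B:[] C:[sync]
After 4 (send(from=C, to=B, msg='ping')): A:[] B:[ping] C:[sync]
After 5 (process(C)): A:[] B:[ping] C:[]
After 6 (send(from=B, to=A, msg='tick')): A:[tick] B:[ping] C:[]
After 7 (process(C)): A:[tick] B:[ping] C:[]
After 8 (process(C)): A:[tick] B:[ping] C:[]
After 9 (send(from=B, to=C, msg='err')): A:[tick] B:[ping] C:[err]
After 10 (send(from=A, to=B, msg='done')): A:[tick] B:[ping,done] C:[err]
After 11 (send(from=B, to=A, msg='bye')): A:[tick,bye] B:[ping,done] C:[err]
After 12 (send(from=B, to=C, msg='req')): A:[tick,bye] B:[ping,done] C:[err,req]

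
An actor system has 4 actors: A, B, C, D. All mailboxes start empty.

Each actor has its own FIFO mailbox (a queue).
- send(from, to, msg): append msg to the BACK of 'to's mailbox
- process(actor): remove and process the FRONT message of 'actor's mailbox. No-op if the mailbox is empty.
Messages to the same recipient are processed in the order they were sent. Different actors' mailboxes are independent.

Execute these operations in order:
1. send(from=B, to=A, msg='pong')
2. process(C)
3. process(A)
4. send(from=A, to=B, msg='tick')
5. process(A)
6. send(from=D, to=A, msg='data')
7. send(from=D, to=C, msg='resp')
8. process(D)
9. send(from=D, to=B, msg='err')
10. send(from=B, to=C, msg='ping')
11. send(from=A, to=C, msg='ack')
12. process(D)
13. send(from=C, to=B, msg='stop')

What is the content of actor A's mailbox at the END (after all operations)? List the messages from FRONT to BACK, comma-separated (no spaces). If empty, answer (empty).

After 1 (send(from=B, to=A, msg='pong')): A:[pong] B:[] C:[] D:[]
After 2 (process(C)): A:[pong] B:[] C:[] D:[]
After 3 (process(A)): A:[] B:[] C:[] D:[]
After 4 (send(from=A, to=B, msg='tick')): A:[] B:[tick] C:[] D:[]
After 5 (process(A)): A:[] B:[tick] C:[] D:[]
After 6 (send(from=D, to=A, msg='data')): A:[data] B:[tick] C:[] D:[]
After 7 (send(from=D, to=C, msg='resp')): A:[data] B:[tick] C:[resp] D:[]
After 8 (process(D)): A:[data] B:[tick] C:[resp] D:[]
After 9 (send(from=D, to=B, msg='err')): A:[data] B:[tick,err] C:[resp] D:[]
After 10 (send(from=B, to=C, msg='ping')): A:[data] B:[tick,err] C:[resp,ping] D:[]
After 11 (send(from=A, to=C, msg='ack')): A:[data] B:[tick,err] C:[resp,ping,ack] D:[]
After 12 (process(D)): A:[data] B:[tick,err] C:[resp,ping,ack] D:[]
After 13 (send(from=C, to=B, msg='stop')): A:[data] B:[tick,err,stop] C:[resp,ping,ack] D:[]

Answer: data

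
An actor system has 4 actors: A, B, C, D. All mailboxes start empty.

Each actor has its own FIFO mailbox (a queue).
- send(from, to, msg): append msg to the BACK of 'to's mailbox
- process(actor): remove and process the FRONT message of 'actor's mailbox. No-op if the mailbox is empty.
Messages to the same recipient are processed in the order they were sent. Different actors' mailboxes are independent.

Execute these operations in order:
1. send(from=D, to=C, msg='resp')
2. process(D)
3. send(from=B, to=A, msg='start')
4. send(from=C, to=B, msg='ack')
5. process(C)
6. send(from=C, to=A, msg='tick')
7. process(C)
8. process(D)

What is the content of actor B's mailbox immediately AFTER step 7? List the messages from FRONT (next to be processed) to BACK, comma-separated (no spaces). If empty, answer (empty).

After 1 (send(from=D, to=C, msg='resp')): A:[] B:[] C:[resp] D:[]
After 2 (process(D)): A:[] B:[] C:[resp] D:[]
After 3 (send(from=B, to=A, msg='start')): A:[start] B:[] C:[resp] D:[]
After 4 (send(from=C, to=B, msg='ack')): A:[start] B:[ack] C:[resp] D:[]
After 5 (process(C)): A:[start] B:[ack] C:[] D:[]
After 6 (send(from=C, to=A, msg='tick')): A:[start,tick] B:[ack] C:[] D:[]
After 7 (process(C)): A:[start,tick] B:[ack] C:[] D:[]

ack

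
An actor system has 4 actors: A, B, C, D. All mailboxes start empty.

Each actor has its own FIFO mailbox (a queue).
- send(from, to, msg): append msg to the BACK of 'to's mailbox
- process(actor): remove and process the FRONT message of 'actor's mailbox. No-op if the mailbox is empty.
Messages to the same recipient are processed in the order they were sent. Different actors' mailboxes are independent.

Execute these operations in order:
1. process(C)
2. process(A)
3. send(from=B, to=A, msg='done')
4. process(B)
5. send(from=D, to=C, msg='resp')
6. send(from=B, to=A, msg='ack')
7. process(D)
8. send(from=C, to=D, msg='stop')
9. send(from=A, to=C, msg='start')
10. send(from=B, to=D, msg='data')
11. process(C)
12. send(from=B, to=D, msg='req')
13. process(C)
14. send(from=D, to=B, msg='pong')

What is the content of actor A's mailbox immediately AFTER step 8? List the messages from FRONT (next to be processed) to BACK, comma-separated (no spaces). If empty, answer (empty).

After 1 (process(C)): A:[] B:[] C:[] D:[]
After 2 (process(A)): A:[] B:[] C:[] D:[]
After 3 (send(from=B, to=A, msg='done')): A:[done] B:[] C:[] D:[]
After 4 (process(B)): A:[done] B:[] C:[] D:[]
After 5 (send(from=D, to=C, msg='resp')): A:[done] B:[] C:[resp] D:[]
After 6 (send(from=B, to=A, msg='ack')): A:[done,ack] B:[] C:[resp] D:[]
After 7 (process(D)): A:[done,ack] B:[] C:[resp] D:[]
After 8 (send(from=C, to=D, msg='stop')): A:[done,ack] B:[] C:[resp] D:[stop]

done,ack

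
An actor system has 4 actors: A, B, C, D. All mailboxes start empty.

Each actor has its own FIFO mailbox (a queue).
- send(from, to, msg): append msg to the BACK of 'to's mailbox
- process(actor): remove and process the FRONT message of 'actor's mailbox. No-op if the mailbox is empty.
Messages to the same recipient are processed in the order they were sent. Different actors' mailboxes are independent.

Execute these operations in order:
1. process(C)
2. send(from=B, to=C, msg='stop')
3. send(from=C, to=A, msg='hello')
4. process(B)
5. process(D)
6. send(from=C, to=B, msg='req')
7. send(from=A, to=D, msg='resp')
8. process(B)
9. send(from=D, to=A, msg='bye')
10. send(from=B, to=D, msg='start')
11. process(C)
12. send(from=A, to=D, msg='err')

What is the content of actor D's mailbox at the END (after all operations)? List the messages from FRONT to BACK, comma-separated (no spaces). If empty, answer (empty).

After 1 (process(C)): A:[] B:[] C:[] D:[]
After 2 (send(from=B, to=C, msg='stop')): A:[] B:[] C:[stop] D:[]
After 3 (send(from=C, to=A, msg='hello')): A:[hello] B:[] C:[stop] D:[]
After 4 (process(B)): A:[hello] B:[] C:[stop] D:[]
After 5 (process(D)): A:[hello] B:[] C:[stop] D:[]
After 6 (send(from=C, to=B, msg='req')): A:[hello] B:[req] C:[stop] D:[]
After 7 (send(from=A, to=D, msg='resp')): A:[hello] B:[req] C:[stop] D:[resp]
After 8 (process(B)): A:[hello] B:[] C:[stop] D:[resp]
After 9 (send(from=D, to=A, msg='bye')): A:[hello,bye] B:[] C:[stop] D:[resp]
After 10 (send(from=B, to=D, msg='start')): A:[hello,bye] B:[] C:[stop] D:[resp,start]
After 11 (process(C)): A:[hello,bye] B:[] C:[] D:[resp,start]
After 12 (send(from=A, to=D, msg='err')): A:[hello,bye] B:[] C:[] D:[resp,start,err]

Answer: resp,start,err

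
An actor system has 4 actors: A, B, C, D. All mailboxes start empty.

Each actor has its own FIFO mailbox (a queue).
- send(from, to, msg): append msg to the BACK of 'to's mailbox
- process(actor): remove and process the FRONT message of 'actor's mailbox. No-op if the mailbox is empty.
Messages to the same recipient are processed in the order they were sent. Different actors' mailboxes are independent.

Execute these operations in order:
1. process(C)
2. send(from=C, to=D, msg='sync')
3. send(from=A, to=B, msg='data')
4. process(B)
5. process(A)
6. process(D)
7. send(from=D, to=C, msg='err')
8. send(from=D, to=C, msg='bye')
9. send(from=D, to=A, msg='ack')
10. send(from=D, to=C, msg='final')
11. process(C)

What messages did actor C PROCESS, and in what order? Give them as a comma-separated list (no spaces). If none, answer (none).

Answer: err

Derivation:
After 1 (process(C)): A:[] B:[] C:[] D:[]
After 2 (send(from=C, to=D, msg='sync')): A:[] B:[] C:[] D:[sync]
After 3 (send(from=A, to=B, msg='data')): A:[] B:[data] C:[] D:[sync]
After 4 (process(B)): A:[] B:[] C:[] D:[sync]
After 5 (process(A)): A:[] B:[] C:[] D:[sync]
After 6 (process(D)): A:[] B:[] C:[] D:[]
After 7 (send(from=D, to=C, msg='err')): A:[] B:[] C:[err] D:[]
After 8 (send(from=D, to=C, msg='bye')): A:[] B:[] C:[err,bye] D:[]
After 9 (send(from=D, to=A, msg='ack')): A:[ack] B:[] C:[err,bye] D:[]
After 10 (send(from=D, to=C, msg='final')): A:[ack] B:[] C:[err,bye,final] D:[]
After 11 (process(C)): A:[ack] B:[] C:[bye,final] D:[]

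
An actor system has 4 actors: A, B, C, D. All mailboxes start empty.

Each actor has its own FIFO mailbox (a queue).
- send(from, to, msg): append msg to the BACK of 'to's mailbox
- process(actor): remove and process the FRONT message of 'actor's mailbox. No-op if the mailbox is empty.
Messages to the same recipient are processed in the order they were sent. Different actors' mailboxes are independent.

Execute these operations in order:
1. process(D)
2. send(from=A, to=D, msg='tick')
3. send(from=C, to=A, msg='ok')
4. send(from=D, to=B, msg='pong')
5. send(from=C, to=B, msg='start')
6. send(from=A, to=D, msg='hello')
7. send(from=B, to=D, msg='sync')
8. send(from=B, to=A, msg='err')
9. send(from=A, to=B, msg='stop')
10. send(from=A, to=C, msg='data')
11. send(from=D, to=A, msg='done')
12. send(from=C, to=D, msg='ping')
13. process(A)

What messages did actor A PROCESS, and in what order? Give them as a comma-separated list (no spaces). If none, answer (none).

Answer: ok

Derivation:
After 1 (process(D)): A:[] B:[] C:[] D:[]
After 2 (send(from=A, to=D, msg='tick')): A:[] B:[] C:[] D:[tick]
After 3 (send(from=C, to=A, msg='ok')): A:[ok] B:[] C:[] D:[tick]
After 4 (send(from=D, to=B, msg='pong')): A:[ok] B:[pong] C:[] D:[tick]
After 5 (send(from=C, to=B, msg='start')): A:[ok] B:[pong,start] C:[] D:[tick]
After 6 (send(from=A, to=D, msg='hello')): A:[ok] B:[pong,start] C:[] D:[tick,hello]
After 7 (send(from=B, to=D, msg='sync')): A:[ok] B:[pong,start] C:[] D:[tick,hello,sync]
After 8 (send(from=B, to=A, msg='err')): A:[ok,err] B:[pong,start] C:[] D:[tick,hello,sync]
After 9 (send(from=A, to=B, msg='stop')): A:[ok,err] B:[pong,start,stop] C:[] D:[tick,hello,sync]
After 10 (send(from=A, to=C, msg='data')): A:[ok,err] B:[pong,start,stop] C:[data] D:[tick,hello,sync]
After 11 (send(from=D, to=A, msg='done')): A:[ok,err,done] B:[pong,start,stop] C:[data] D:[tick,hello,sync]
After 12 (send(from=C, to=D, msg='ping')): A:[ok,err,done] B:[pong,start,stop] C:[data] D:[tick,hello,sync,ping]
After 13 (process(A)): A:[err,done] B:[pong,start,stop] C:[data] D:[tick,hello,sync,ping]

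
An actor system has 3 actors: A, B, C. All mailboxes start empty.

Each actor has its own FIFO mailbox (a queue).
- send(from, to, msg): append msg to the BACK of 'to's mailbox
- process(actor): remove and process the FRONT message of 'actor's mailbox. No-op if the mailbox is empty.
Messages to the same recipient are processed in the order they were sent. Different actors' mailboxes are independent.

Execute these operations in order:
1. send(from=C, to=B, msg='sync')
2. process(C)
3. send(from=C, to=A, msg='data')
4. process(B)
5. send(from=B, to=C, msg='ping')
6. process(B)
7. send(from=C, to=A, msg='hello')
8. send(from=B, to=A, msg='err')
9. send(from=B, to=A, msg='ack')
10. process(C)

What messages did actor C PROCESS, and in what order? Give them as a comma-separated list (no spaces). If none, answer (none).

Answer: ping

Derivation:
After 1 (send(from=C, to=B, msg='sync')): A:[] B:[sync] C:[]
After 2 (process(C)): A:[] B:[sync] C:[]
After 3 (send(from=C, to=A, msg='data')): A:[data] B:[sync] C:[]
After 4 (process(B)): A:[data] B:[] C:[]
After 5 (send(from=B, to=C, msg='ping')): A:[data] B:[] C:[ping]
After 6 (process(B)): A:[data] B:[] C:[ping]
After 7 (send(from=C, to=A, msg='hello')): A:[data,hello] B:[] C:[ping]
After 8 (send(from=B, to=A, msg='err')): A:[data,hello,err] B:[] C:[ping]
After 9 (send(from=B, to=A, msg='ack')): A:[data,hello,err,ack] B:[] C:[ping]
After 10 (process(C)): A:[data,hello,err,ack] B:[] C:[]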